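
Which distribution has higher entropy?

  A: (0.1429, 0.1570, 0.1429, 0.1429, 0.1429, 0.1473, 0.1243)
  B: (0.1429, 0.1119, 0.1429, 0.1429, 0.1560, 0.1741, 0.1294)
A

Both distributions are close to uniform, making this a harder comparison.

H(A) = 2.8045 bits
H(B) = 2.7957 bits

The distribution closer to uniform has higher entropy.
Answer: A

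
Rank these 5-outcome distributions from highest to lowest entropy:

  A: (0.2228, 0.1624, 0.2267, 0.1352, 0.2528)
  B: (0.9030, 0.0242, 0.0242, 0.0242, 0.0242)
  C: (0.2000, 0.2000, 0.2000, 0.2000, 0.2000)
C > A > B

Key insight: Entropy is maximized by uniform distributions and minimized by concentrated distributions.

- Uniform distributions have maximum entropy log₂(5) = 2.3219 bits
- The more "peaked" or concentrated a distribution, the lower its entropy

Entropies:
  H(A) = 2.2858 bits
  H(B) = 0.6534 bits
  H(C) = 2.3219 bits

Ranking: C > A > B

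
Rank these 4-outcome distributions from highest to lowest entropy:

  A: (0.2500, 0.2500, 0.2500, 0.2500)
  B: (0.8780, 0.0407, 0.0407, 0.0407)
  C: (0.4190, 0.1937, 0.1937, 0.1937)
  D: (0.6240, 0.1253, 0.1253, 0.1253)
A > C > D > B

Key insight: Entropy is maximized by uniform distributions and minimized by concentrated distributions.

Entropies:
  H(A) = 2.0000 bits
  H(B) = 0.7284 bits
  H(C) = 1.9018 bits
  H(D) = 1.5511 bits

Ranking: A > C > D > B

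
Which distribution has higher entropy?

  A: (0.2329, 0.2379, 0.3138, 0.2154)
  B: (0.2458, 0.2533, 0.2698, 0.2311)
B

Both distributions are close to uniform, making this a harder comparison.

H(A) = 1.9842 bits
H(B) = 1.9978 bits

The distribution closer to uniform has higher entropy.
Answer: B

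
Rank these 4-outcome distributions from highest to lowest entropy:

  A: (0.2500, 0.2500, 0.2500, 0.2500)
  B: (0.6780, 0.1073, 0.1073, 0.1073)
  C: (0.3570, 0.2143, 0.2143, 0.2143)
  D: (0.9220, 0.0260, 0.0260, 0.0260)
A > C > B > D

Key insight: Entropy is maximized by uniform distributions and minimized by concentrated distributions.

Entropies:
  H(A) = 2.0000 bits
  H(B) = 1.4169 bits
  H(C) = 1.9593 bits
  H(D) = 0.5187 bits

Ranking: A > C > B > D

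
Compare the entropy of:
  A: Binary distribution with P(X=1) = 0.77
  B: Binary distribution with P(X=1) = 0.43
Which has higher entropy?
B

For binary distributions, entropy is maximized at p=0.5 and decreases as p moves toward 0 or 1.

H(A) = H(0.77) = 0.7780 bits
H(B) = H(0.43) = 0.9858 bits

Distribution B (p=0.43) is closer to uniform (p=0.5), so it has higher entropy.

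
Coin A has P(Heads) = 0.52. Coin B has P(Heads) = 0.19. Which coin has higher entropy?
A

For binary distributions, entropy is maximized at p=0.5 and decreases as p moves toward 0 or 1.

H(A) = H(0.52) = 0.9988 bits
H(B) = H(0.19) = 0.7015 bits

Distribution A (p=0.52) is closer to uniform (p=0.5), so it has higher entropy.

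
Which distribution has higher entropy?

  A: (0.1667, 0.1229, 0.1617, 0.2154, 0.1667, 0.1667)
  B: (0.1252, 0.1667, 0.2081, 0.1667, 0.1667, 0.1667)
B

Both distributions are close to uniform, making this a harder comparison.

H(A) = 2.5663 bits
H(B) = 2.5699 bits

The distribution closer to uniform has higher entropy.
Answer: B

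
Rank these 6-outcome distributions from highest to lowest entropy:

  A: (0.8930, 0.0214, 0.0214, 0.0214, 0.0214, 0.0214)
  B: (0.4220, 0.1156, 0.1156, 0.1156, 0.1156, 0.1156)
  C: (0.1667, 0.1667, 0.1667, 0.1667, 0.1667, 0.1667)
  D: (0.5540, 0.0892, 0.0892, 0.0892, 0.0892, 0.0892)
C > B > D > A

Key insight: Entropy is maximized by uniform distributions and minimized by concentrated distributions.

Entropies:
  H(A) = 0.7392 bits
  H(B) = 2.3244 bits
  H(C) = 2.5850 bits
  H(D) = 2.0271 bits

Ranking: C > B > D > A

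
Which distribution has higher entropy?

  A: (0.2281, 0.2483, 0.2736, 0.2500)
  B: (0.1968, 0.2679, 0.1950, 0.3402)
A

Both distributions are close to uniform, making this a harder comparison.

H(A) = 1.9970 bits
H(B) = 1.9598 bits

The distribution closer to uniform has higher entropy.
Answer: A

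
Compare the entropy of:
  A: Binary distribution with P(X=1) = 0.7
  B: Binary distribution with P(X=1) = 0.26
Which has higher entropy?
A

For binary distributions, entropy is maximized at p=0.5 and decreases as p moves toward 0 or 1.

H(A) = H(0.7) = 0.8813 bits
H(B) = H(0.26) = 0.8267 bits

Distribution A (p=0.7) is closer to uniform (p=0.5), so it has higher entropy.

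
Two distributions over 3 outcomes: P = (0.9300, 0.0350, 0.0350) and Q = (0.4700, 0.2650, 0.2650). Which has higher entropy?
Q

P is highly concentrated on one outcome (93%), making it nearly deterministic. Q spreads its mass more evenly (max 47%). The more spread-out distribution has higher entropy: H(P) ≈ 0.436 bits, H(Q) ≈ 1.527 bits.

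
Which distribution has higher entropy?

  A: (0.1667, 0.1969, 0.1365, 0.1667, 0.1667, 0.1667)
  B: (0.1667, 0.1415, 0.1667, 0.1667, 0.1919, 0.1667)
B

Both distributions are close to uniform, making this a harder comparison.

H(A) = 2.5770 bits
H(B) = 2.5794 bits

The distribution closer to uniform has higher entropy.
Answer: B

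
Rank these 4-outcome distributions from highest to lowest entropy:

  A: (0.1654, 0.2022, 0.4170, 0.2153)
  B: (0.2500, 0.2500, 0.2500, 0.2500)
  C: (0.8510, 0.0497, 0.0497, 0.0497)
B > A > C

Key insight: Entropy is maximized by uniform distributions and minimized by concentrated distributions.

- Uniform distributions have maximum entropy log₂(4) = 2.0000 bits
- The more "peaked" or concentrated a distribution, the lower its entropy

Entropies:
  H(A) = 1.8990 bits
  H(B) = 2.0000 bits
  H(C) = 0.8435 bits

Ranking: B > A > C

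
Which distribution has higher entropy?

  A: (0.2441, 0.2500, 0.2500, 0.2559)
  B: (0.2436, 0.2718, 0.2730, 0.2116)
A

Both distributions are close to uniform, making this a harder comparison.

H(A) = 1.9998 bits
H(B) = 1.9926 bits

The distribution closer to uniform has higher entropy.
Answer: A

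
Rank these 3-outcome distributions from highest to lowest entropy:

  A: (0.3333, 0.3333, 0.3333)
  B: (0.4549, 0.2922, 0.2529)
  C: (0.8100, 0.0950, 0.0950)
A > B > C

Key insight: Entropy is maximized by uniform distributions and minimized by concentrated distributions.

- Uniform distributions have maximum entropy log₂(3) = 1.5850 bits
- The more "peaked" or concentrated a distribution, the lower its entropy

Entropies:
  H(A) = 1.5850 bits
  H(B) = 1.5371 bits
  H(C) = 0.8915 bits

Ranking: A > B > C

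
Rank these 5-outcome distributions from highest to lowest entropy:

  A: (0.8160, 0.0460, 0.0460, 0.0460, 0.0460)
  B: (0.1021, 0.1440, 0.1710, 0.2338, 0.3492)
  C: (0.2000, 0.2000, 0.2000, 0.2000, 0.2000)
C > B > A

Key insight: Entropy is maximized by uniform distributions and minimized by concentrated distributions.

- Uniform distributions have maximum entropy log₂(5) = 2.3219 bits
- The more "peaked" or concentrated a distribution, the lower its entropy

Entropies:
  H(A) = 1.0567 bits
  H(B) = 2.1945 bits
  H(C) = 2.3219 bits

Ranking: C > B > A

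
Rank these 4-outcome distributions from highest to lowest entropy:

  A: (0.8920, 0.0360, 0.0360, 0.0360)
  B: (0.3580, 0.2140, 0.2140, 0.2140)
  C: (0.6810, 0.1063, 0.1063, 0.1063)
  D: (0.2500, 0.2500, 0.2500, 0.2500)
D > B > C > A

Key insight: Entropy is maximized by uniform distributions and minimized by concentrated distributions.

Entropies:
  H(A) = 0.6650 bits
  H(B) = 1.9586 bits
  H(C) = 1.4089 bits
  H(D) = 2.0000 bits

Ranking: D > B > C > A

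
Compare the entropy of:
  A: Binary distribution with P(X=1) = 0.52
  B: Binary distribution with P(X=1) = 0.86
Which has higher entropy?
A

For binary distributions, entropy is maximized at p=0.5 and decreases as p moves toward 0 or 1.

H(A) = H(0.52) = 0.9988 bits
H(B) = H(0.86) = 0.5842 bits

Distribution A (p=0.52) is closer to uniform (p=0.5), so it has higher entropy.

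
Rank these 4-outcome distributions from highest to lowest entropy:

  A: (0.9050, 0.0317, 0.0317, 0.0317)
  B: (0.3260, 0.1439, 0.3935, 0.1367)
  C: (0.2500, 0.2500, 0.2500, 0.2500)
C > B > A

Key insight: Entropy is maximized by uniform distributions and minimized by concentrated distributions.

- Uniform distributions have maximum entropy log₂(4) = 2.0000 bits
- The more "peaked" or concentrated a distribution, the lower its entropy

Entropies:
  H(A) = 0.6035 bits
  H(B) = 1.8515 bits
  H(C) = 2.0000 bits

Ranking: C > B > A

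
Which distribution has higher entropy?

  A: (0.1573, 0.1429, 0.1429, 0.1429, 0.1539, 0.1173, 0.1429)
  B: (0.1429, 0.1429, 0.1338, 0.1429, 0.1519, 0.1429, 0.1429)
B

Both distributions are close to uniform, making this a harder comparison.

H(A) = 2.8022 bits
H(B) = 2.8065 bits

The distribution closer to uniform has higher entropy.
Answer: B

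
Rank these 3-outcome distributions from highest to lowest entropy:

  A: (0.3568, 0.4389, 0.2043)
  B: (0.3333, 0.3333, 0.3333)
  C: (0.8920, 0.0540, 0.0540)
B > A > C

Key insight: Entropy is maximized by uniform distributions and minimized by concentrated distributions.

- Uniform distributions have maximum entropy log₂(3) = 1.5850 bits
- The more "peaked" or concentrated a distribution, the lower its entropy

Entropies:
  H(A) = 1.5200 bits
  H(B) = 1.5850 bits
  H(C) = 0.6019 bits

Ranking: B > A > C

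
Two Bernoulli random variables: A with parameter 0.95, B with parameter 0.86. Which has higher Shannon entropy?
B

For binary distributions, entropy is maximized at p=0.5 and decreases as p moves toward 0 or 1.

H(A) = H(0.95) = 0.2864 bits
H(B) = H(0.86) = 0.5842 bits

Distribution B (p=0.86) is closer to uniform (p=0.5), so it has higher entropy.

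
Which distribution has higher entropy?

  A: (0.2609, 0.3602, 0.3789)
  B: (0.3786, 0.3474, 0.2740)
B

Both distributions are close to uniform, making this a harder comparison.

H(A) = 1.5669 bits
H(B) = 1.5722 bits

The distribution closer to uniform has higher entropy.
Answer: B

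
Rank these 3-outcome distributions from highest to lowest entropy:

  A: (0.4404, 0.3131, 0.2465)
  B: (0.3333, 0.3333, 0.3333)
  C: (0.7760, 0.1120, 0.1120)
B > A > C

Key insight: Entropy is maximized by uniform distributions and minimized by concentrated distributions.

- Uniform distributions have maximum entropy log₂(3) = 1.5850 bits
- The more "peaked" or concentrated a distribution, the lower its entropy

Entropies:
  H(A) = 1.5436 bits
  H(B) = 1.5850 bits
  H(C) = 0.9914 bits

Ranking: B > A > C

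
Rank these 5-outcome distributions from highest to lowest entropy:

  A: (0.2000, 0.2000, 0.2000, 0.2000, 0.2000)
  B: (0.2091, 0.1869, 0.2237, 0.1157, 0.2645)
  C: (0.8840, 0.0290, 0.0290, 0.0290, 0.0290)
A > B > C

Key insight: Entropy is maximized by uniform distributions and minimized by concentrated distributions.

- Uniform distributions have maximum entropy log₂(5) = 2.3219 bits
- The more "peaked" or concentrated a distribution, the lower its entropy

Entropies:
  H(A) = 2.3219 bits
  H(B) = 2.2752 bits
  H(C) = 0.7498 bits

Ranking: A > B > C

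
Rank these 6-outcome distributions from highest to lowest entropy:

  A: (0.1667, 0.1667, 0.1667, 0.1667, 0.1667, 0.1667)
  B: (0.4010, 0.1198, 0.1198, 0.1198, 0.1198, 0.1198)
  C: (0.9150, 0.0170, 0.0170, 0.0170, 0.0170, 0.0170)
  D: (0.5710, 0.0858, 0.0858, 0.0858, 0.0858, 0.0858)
A > B > D > C

Key insight: Entropy is maximized by uniform distributions and minimized by concentrated distributions.

Entropies:
  H(A) = 2.5850 bits
  H(B) = 2.3624 bits
  H(C) = 0.6169 bits
  H(D) = 1.9815 bits

Ranking: A > B > D > C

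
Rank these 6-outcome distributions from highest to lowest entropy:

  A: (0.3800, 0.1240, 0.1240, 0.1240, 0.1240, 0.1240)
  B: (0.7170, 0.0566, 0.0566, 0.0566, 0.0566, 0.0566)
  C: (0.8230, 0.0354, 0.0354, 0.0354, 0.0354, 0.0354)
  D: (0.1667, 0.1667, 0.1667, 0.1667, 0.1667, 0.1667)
D > A > B > C

Key insight: Entropy is maximized by uniform distributions and minimized by concentrated distributions.

Entropies:
  H(A) = 2.3976 bits
  H(B) = 1.5166 bits
  H(C) = 1.0845 bits
  H(D) = 2.5850 bits

Ranking: D > A > B > C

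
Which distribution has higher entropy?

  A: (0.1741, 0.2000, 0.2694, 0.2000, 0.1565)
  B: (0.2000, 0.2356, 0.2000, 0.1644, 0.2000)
B

Both distributions are close to uniform, making this a harder comparison.

H(A) = 2.2963 bits
H(B) = 2.3128 bits

The distribution closer to uniform has higher entropy.
Answer: B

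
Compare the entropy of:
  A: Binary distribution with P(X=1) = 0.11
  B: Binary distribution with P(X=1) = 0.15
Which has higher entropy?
B

For binary distributions, entropy is maximized at p=0.5 and decreases as p moves toward 0 or 1.

H(A) = H(0.11) = 0.4999 bits
H(B) = H(0.15) = 0.6098 bits

Distribution B (p=0.15) is closer to uniform (p=0.5), so it has higher entropy.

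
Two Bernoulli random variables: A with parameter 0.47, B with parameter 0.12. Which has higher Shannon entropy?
A

For binary distributions, entropy is maximized at p=0.5 and decreases as p moves toward 0 or 1.

H(A) = H(0.47) = 0.9974 bits
H(B) = H(0.12) = 0.5294 bits

Distribution A (p=0.47) is closer to uniform (p=0.5), so it has higher entropy.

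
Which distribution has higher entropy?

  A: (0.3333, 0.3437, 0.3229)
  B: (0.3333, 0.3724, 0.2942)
A

Both distributions are close to uniform, making this a harder comparison.

H(A) = 1.5845 bits
H(B) = 1.5783 bits

The distribution closer to uniform has higher entropy.
Answer: A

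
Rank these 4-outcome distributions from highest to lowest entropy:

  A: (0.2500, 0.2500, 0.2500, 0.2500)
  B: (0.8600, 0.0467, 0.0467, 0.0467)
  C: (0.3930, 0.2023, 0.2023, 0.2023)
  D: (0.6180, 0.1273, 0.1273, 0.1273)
A > C > D > B

Key insight: Entropy is maximized by uniform distributions and minimized by concentrated distributions.

Entropies:
  H(A) = 2.0000 bits
  H(B) = 0.8061 bits
  H(C) = 1.9288 bits
  H(D) = 1.5649 bits

Ranking: A > C > D > B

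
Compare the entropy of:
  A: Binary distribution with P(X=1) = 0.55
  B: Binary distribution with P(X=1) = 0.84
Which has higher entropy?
A

For binary distributions, entropy is maximized at p=0.5 and decreases as p moves toward 0 or 1.

H(A) = H(0.55) = 0.9928 bits
H(B) = H(0.84) = 0.6343 bits

Distribution A (p=0.55) is closer to uniform (p=0.5), so it has higher entropy.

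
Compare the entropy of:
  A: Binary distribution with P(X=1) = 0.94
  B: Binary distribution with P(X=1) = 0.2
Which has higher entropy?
B

For binary distributions, entropy is maximized at p=0.5 and decreases as p moves toward 0 or 1.

H(A) = H(0.94) = 0.3274 bits
H(B) = H(0.2) = 0.7219 bits

Distribution B (p=0.2) is closer to uniform (p=0.5), so it has higher entropy.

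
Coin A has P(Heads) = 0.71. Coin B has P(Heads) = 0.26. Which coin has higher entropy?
A

For binary distributions, entropy is maximized at p=0.5 and decreases as p moves toward 0 or 1.

H(A) = H(0.71) = 0.8687 bits
H(B) = H(0.26) = 0.8267 bits

Distribution A (p=0.71) is closer to uniform (p=0.5), so it has higher entropy.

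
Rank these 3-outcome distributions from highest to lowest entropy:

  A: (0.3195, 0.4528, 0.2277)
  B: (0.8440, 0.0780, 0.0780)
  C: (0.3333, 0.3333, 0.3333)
C > A > B

Key insight: Entropy is maximized by uniform distributions and minimized by concentrated distributions.

- Uniform distributions have maximum entropy log₂(3) = 1.5850 bits
- The more "peaked" or concentrated a distribution, the lower its entropy

Entropies:
  H(A) = 1.5296 bits
  H(B) = 0.7807 bits
  H(C) = 1.5850 bits

Ranking: C > A > B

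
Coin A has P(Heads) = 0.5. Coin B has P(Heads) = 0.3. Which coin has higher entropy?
A

For binary distributions, entropy is maximized at p=0.5 and decreases as p moves toward 0 or 1.

H(A) = H(0.5) = 1.0000 bits
H(B) = H(0.3) = 0.8813 bits

Distribution A (p=0.5) is closer to uniform (p=0.5), so it has higher entropy.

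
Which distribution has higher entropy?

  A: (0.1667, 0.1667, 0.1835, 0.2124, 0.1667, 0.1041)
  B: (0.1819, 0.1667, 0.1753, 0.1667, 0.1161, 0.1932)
B

Both distributions are close to uniform, making this a harder comparison.

H(A) = 2.5559 bits
H(B) = 2.5684 bits

The distribution closer to uniform has higher entropy.
Answer: B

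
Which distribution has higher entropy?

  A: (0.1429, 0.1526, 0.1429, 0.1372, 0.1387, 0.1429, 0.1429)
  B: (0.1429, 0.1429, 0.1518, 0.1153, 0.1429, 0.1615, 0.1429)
A

Both distributions are close to uniform, making this a harder comparison.

H(A) = 2.8066 bits
H(B) = 2.8012 bits

The distribution closer to uniform has higher entropy.
Answer: A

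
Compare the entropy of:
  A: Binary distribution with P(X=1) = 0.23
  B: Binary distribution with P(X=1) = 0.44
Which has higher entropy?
B

For binary distributions, entropy is maximized at p=0.5 and decreases as p moves toward 0 or 1.

H(A) = H(0.23) = 0.7780 bits
H(B) = H(0.44) = 0.9896 bits

Distribution B (p=0.44) is closer to uniform (p=0.5), so it has higher entropy.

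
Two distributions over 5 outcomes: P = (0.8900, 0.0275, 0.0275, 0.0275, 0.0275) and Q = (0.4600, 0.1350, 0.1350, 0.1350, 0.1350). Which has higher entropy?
Q

P is highly concentrated on one outcome (89%), making it nearly deterministic. Q spreads its mass more evenly (max 46%). The more spread-out distribution has higher entropy: H(P) ≈ 0.720 bits, H(Q) ≈ 2.075 bits.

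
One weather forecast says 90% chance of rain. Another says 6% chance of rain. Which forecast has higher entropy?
90% forecast

Treat each forecast as a Bernoulli distribution. Binary entropy is maximized at p=0.5 and falls off symmetrically toward 0 or 1. The 90% forecast is closer to 50%, so it is more uncertain. H(90%) ≈ 0.469 bits, H(6%) ≈ 0.327 bits.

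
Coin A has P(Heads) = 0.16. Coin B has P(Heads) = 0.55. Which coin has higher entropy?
B

For binary distributions, entropy is maximized at p=0.5 and decreases as p moves toward 0 or 1.

H(A) = H(0.16) = 0.6343 bits
H(B) = H(0.55) = 0.9928 bits

Distribution B (p=0.55) is closer to uniform (p=0.5), so it has higher entropy.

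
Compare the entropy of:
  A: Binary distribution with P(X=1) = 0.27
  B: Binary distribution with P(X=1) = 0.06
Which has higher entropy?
A

For binary distributions, entropy is maximized at p=0.5 and decreases as p moves toward 0 or 1.

H(A) = H(0.27) = 0.8415 bits
H(B) = H(0.06) = 0.3274 bits

Distribution A (p=0.27) is closer to uniform (p=0.5), so it has higher entropy.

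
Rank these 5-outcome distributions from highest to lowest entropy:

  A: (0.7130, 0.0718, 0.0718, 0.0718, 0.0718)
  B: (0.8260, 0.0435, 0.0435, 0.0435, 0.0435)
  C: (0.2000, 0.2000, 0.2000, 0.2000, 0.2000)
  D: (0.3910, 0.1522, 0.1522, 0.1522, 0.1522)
C > D > A > B

Key insight: Entropy is maximized by uniform distributions and minimized by concentrated distributions.

Entropies:
  H(A) = 1.4388 bits
  H(B) = 1.0148 bits
  H(C) = 2.3219 bits
  H(D) = 2.1834 bits

Ranking: C > D > A > B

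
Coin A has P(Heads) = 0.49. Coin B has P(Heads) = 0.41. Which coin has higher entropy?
A

For binary distributions, entropy is maximized at p=0.5 and decreases as p moves toward 0 or 1.

H(A) = H(0.49) = 0.9997 bits
H(B) = H(0.41) = 0.9765 bits

Distribution A (p=0.49) is closer to uniform (p=0.5), so it has higher entropy.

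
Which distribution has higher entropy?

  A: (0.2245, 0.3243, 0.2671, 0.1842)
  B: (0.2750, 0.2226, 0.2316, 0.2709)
B

Both distributions are close to uniform, making this a harder comparison.

H(A) = 1.9689 bits
H(B) = 1.9938 bits

The distribution closer to uniform has higher entropy.
Answer: B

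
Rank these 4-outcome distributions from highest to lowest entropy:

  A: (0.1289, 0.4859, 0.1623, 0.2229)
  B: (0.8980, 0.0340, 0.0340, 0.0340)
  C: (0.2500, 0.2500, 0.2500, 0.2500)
C > A > B

Key insight: Entropy is maximized by uniform distributions and minimized by concentrated distributions.

- Uniform distributions have maximum entropy log₂(4) = 2.0000 bits
- The more "peaked" or concentrated a distribution, the lower its entropy

Entropies:
  H(A) = 1.7953 bits
  H(B) = 0.6370 bits
  H(C) = 2.0000 bits

Ranking: C > A > B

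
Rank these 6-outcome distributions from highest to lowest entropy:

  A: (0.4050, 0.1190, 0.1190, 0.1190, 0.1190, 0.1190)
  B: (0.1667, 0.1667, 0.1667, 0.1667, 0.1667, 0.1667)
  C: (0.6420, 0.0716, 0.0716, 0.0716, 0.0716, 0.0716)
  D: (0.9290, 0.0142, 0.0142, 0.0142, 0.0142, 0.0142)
B > A > C > D

Key insight: Entropy is maximized by uniform distributions and minimized by concentrated distributions.

Entropies:
  H(A) = 2.3553 bits
  H(B) = 2.5850 bits
  H(C) = 1.7723 bits
  H(D) = 0.5345 bits

Ranking: B > A > C > D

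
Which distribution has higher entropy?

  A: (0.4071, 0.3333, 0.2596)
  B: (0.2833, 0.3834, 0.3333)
B

Both distributions are close to uniform, making this a harder comparison.

H(A) = 1.5612 bits
H(B) = 1.5741 bits

The distribution closer to uniform has higher entropy.
Answer: B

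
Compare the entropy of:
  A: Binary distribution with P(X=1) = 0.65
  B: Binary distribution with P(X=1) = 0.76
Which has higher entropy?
A

For binary distributions, entropy is maximized at p=0.5 and decreases as p moves toward 0 or 1.

H(A) = H(0.65) = 0.9341 bits
H(B) = H(0.76) = 0.7950 bits

Distribution A (p=0.65) is closer to uniform (p=0.5), so it has higher entropy.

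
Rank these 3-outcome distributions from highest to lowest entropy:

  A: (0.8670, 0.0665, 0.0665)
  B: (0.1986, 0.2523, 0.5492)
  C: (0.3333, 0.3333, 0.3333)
C > B > A

Key insight: Entropy is maximized by uniform distributions and minimized by concentrated distributions.

- Uniform distributions have maximum entropy log₂(3) = 1.5850 bits
- The more "peaked" or concentrated a distribution, the lower its entropy

Entropies:
  H(A) = 0.6986 bits
  H(B) = 1.4392 bits
  H(C) = 1.5850 bits

Ranking: C > B > A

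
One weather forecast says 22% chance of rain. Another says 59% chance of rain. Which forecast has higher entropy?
59% forecast

Treat each forecast as a Bernoulli distribution. Binary entropy is maximized at p=0.5 and falls off symmetrically toward 0 or 1. The 59% forecast is closer to 50%, so it is more uncertain. H(22%) ≈ 0.760 bits, H(59%) ≈ 0.977 bits.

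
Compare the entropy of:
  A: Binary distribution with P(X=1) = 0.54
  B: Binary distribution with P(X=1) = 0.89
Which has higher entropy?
A

For binary distributions, entropy is maximized at p=0.5 and decreases as p moves toward 0 or 1.

H(A) = H(0.54) = 0.9954 bits
H(B) = H(0.89) = 0.4999 bits

Distribution A (p=0.54) is closer to uniform (p=0.5), so it has higher entropy.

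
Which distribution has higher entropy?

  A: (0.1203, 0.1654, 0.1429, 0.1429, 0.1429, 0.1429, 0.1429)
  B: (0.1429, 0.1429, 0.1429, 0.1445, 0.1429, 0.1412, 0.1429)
B

Both distributions are close to uniform, making this a harder comparison.

H(A) = 2.8022 bits
H(B) = 2.8073 bits

The distribution closer to uniform has higher entropy.
Answer: B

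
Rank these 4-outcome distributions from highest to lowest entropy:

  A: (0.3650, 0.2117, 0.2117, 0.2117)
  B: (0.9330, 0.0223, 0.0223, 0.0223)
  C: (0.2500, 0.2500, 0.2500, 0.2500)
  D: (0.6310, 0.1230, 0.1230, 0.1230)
C > A > D > B

Key insight: Entropy is maximized by uniform distributions and minimized by concentrated distributions.

Entropies:
  H(A) = 1.9532 bits
  H(B) = 0.4608 bits
  H(C) = 2.0000 bits
  H(D) = 1.5348 bits

Ranking: C > A > D > B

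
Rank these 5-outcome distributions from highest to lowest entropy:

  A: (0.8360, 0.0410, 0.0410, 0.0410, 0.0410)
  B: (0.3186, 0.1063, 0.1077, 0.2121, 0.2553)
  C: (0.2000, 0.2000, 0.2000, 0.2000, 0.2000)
C > B > A

Key insight: Entropy is maximized by uniform distributions and minimized by concentrated distributions.

- Uniform distributions have maximum entropy log₂(5) = 2.3219 bits
- The more "peaked" or concentrated a distribution, the lower its entropy

Entropies:
  H(A) = 0.9718 bits
  H(B) = 2.1931 bits
  H(C) = 2.3219 bits

Ranking: C > B > A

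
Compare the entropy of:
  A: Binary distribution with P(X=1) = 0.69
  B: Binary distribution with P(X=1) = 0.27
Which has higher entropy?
A

For binary distributions, entropy is maximized at p=0.5 and decreases as p moves toward 0 or 1.

H(A) = H(0.69) = 0.8932 bits
H(B) = H(0.27) = 0.8415 bits

Distribution A (p=0.69) is closer to uniform (p=0.5), so it has higher entropy.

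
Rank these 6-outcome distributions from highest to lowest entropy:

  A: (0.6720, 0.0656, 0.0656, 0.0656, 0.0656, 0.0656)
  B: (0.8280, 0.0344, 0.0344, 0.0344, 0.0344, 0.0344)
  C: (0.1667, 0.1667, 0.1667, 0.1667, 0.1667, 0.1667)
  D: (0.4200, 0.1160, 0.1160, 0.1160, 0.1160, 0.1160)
C > D > A > B

Key insight: Entropy is maximized by uniform distributions and minimized by concentrated distributions.

Entropies:
  H(A) = 1.6745 bits
  H(B) = 1.0616 bits
  H(C) = 2.5850 bits
  H(D) = 2.3282 bits

Ranking: C > D > A > B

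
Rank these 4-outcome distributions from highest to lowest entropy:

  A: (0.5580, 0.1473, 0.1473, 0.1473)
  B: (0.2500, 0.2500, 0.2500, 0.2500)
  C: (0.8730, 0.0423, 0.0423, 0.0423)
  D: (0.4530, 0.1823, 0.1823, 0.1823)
B > D > A > C

Key insight: Entropy is maximized by uniform distributions and minimized by concentrated distributions.

Entropies:
  H(A) = 1.6908 bits
  H(B) = 2.0000 bits
  H(C) = 0.7504 bits
  H(D) = 1.8606 bits

Ranking: B > D > A > C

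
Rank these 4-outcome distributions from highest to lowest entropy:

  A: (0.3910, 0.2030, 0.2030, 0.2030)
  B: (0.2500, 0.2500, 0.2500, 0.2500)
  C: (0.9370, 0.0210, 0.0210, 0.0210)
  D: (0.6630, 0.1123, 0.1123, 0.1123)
B > A > D > C

Key insight: Entropy is maximized by uniform distributions and minimized by concentrated distributions.

Entropies:
  H(A) = 1.9307 bits
  H(B) = 2.0000 bits
  H(C) = 0.4391 bits
  H(D) = 1.4561 bits

Ranking: B > A > D > C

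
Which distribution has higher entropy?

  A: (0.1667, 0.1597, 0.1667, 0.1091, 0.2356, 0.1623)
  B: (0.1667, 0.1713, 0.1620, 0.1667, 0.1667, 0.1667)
B

Both distributions are close to uniform, making this a harder comparison.

H(A) = 2.5501 bits
H(B) = 2.5848 bits

The distribution closer to uniform has higher entropy.
Answer: B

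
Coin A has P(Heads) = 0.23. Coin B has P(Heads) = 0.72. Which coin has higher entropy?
B

For binary distributions, entropy is maximized at p=0.5 and decreases as p moves toward 0 or 1.

H(A) = H(0.23) = 0.7780 bits
H(B) = H(0.72) = 0.8555 bits

Distribution B (p=0.72) is closer to uniform (p=0.5), so it has higher entropy.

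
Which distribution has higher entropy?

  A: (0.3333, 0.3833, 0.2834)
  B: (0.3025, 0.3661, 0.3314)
B

Both distributions are close to uniform, making this a harder comparison.

H(A) = 1.5741 bits
H(B) = 1.5806 bits

The distribution closer to uniform has higher entropy.
Answer: B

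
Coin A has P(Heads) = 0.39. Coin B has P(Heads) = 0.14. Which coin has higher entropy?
A

For binary distributions, entropy is maximized at p=0.5 and decreases as p moves toward 0 or 1.

H(A) = H(0.39) = 0.9648 bits
H(B) = H(0.14) = 0.5842 bits

Distribution A (p=0.39) is closer to uniform (p=0.5), so it has higher entropy.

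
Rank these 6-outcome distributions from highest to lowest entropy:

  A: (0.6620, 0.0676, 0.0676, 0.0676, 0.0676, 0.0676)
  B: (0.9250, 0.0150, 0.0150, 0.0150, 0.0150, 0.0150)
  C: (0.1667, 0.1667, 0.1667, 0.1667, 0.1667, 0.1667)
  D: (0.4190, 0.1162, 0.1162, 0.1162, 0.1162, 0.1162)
C > D > A > B

Key insight: Entropy is maximized by uniform distributions and minimized by concentrated distributions.

Entropies:
  H(A) = 1.7077 bits
  H(B) = 0.5585 bits
  H(C) = 2.5850 bits
  H(D) = 2.3300 bits

Ranking: C > D > A > B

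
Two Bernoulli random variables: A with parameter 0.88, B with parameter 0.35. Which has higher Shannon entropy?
B

For binary distributions, entropy is maximized at p=0.5 and decreases as p moves toward 0 or 1.

H(A) = H(0.88) = 0.5294 bits
H(B) = H(0.35) = 0.9341 bits

Distribution B (p=0.35) is closer to uniform (p=0.5), so it has higher entropy.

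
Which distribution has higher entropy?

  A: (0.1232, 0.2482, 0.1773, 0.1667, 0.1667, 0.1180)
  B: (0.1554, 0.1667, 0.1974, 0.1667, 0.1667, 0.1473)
B

Both distributions are close to uniform, making this a harder comparison.

H(A) = 2.5391 bits
H(B) = 2.5788 bits

The distribution closer to uniform has higher entropy.
Answer: B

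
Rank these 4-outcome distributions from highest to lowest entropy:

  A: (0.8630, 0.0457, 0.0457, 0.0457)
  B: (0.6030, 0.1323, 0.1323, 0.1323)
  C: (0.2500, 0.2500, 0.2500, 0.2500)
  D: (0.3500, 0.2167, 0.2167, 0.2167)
C > D > B > A

Key insight: Entropy is maximized by uniform distributions and minimized by concentrated distributions.

Entropies:
  H(A) = 0.7935 bits
  H(B) = 1.5984 bits
  H(C) = 2.0000 bits
  H(D) = 1.9643 bits

Ranking: C > D > B > A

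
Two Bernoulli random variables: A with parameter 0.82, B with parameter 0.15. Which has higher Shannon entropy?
A

For binary distributions, entropy is maximized at p=0.5 and decreases as p moves toward 0 or 1.

H(A) = H(0.82) = 0.6801 bits
H(B) = H(0.15) = 0.6098 bits

Distribution A (p=0.82) is closer to uniform (p=0.5), so it has higher entropy.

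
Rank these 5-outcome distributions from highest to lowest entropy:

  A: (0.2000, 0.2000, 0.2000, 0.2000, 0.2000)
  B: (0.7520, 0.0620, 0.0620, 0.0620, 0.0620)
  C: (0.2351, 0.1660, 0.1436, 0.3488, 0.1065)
A > C > B

Key insight: Entropy is maximized by uniform distributions and minimized by concentrated distributions.

- Uniform distributions have maximum entropy log₂(5) = 2.3219 bits
- The more "peaked" or concentrated a distribution, the lower its entropy

Entropies:
  H(A) = 2.3219 bits
  H(B) = 1.3041 bits
  H(C) = 2.1973 bits

Ranking: A > C > B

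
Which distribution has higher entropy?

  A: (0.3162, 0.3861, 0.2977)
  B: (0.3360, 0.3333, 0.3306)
B

Both distributions are close to uniform, making this a harder comparison.

H(A) = 1.5757 bits
H(B) = 1.5849 bits

The distribution closer to uniform has higher entropy.
Answer: B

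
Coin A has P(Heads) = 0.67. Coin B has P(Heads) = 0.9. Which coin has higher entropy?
A

For binary distributions, entropy is maximized at p=0.5 and decreases as p moves toward 0 or 1.

H(A) = H(0.67) = 0.9149 bits
H(B) = H(0.9) = 0.4690 bits

Distribution A (p=0.67) is closer to uniform (p=0.5), so it has higher entropy.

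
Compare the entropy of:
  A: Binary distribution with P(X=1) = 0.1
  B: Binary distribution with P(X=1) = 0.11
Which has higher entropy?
B

For binary distributions, entropy is maximized at p=0.5 and decreases as p moves toward 0 or 1.

H(A) = H(0.1) = 0.4690 bits
H(B) = H(0.11) = 0.4999 bits

Distribution B (p=0.11) is closer to uniform (p=0.5), so it has higher entropy.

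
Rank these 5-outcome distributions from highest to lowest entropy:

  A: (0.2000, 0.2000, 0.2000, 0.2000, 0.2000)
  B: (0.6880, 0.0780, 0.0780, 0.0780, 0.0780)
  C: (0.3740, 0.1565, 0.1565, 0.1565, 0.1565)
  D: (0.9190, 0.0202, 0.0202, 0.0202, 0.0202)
A > C > B > D

Key insight: Entropy is maximized by uniform distributions and minimized by concentrated distributions.

Entropies:
  H(A) = 2.3219 bits
  H(B) = 1.5195 bits
  H(C) = 2.2057 bits
  H(D) = 0.5677 bits

Ranking: A > C > B > D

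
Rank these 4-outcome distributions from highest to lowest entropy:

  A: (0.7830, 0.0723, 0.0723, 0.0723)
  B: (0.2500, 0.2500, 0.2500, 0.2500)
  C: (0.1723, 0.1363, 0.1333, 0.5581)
B > C > A

Key insight: Entropy is maximized by uniform distributions and minimized by concentrated distributions.

- Uniform distributions have maximum entropy log₂(4) = 2.0000 bits
- The more "peaked" or concentrated a distribution, the lower its entropy

Entropies:
  H(A) = 1.0986 bits
  H(B) = 2.0000 bits
  H(C) = 1.6862 bits

Ranking: B > C > A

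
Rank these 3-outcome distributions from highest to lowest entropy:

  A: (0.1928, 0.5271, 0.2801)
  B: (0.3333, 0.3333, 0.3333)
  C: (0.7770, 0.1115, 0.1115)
B > A > C

Key insight: Entropy is maximized by uniform distributions and minimized by concentrated distributions.

- Uniform distributions have maximum entropy log₂(3) = 1.5850 bits
- The more "peaked" or concentrated a distribution, the lower its entropy

Entropies:
  H(A) = 1.4591 bits
  H(B) = 1.5850 bits
  H(C) = 0.9886 bits

Ranking: B > A > C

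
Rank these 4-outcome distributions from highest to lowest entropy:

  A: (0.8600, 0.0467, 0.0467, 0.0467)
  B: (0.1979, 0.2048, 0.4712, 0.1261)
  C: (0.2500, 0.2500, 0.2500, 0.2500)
C > B > A

Key insight: Entropy is maximized by uniform distributions and minimized by concentrated distributions.

- Uniform distributions have maximum entropy log₂(4) = 2.0000 bits
- The more "peaked" or concentrated a distribution, the lower its entropy

Entropies:
  H(A) = 0.8061 bits
  H(B) = 1.8193 bits
  H(C) = 2.0000 bits

Ranking: C > B > A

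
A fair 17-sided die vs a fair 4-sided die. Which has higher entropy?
17-sided die

Both are uniform distributions; for uniform over n outcomes, H = log₂(n). H(17-sided) = log₂(17) = 4.087 bits and H(4-sided) = log₂(4) = 2.000 bits. More outcomes in a uniform distribution means higher entropy.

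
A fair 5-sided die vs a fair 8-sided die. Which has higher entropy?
8-sided die

Both are uniform distributions; for uniform over n outcomes, H = log₂(n). H(5-sided) = log₂(5) = 2.322 bits and H(8-sided) = log₂(8) = 3.000 bits. More outcomes in a uniform distribution means higher entropy.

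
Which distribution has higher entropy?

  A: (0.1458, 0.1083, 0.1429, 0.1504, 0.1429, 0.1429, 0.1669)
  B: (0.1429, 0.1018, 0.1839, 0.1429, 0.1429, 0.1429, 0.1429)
A

Both distributions are close to uniform, making this a harder comparison.

H(A) = 2.7977 bits
H(B) = 2.7901 bits

The distribution closer to uniform has higher entropy.
Answer: A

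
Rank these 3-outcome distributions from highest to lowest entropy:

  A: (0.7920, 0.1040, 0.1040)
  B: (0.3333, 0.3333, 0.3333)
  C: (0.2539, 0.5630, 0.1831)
B > C > A

Key insight: Entropy is maximized by uniform distributions and minimized by concentrated distributions.

- Uniform distributions have maximum entropy log₂(3) = 1.5850 bits
- The more "peaked" or concentrated a distribution, the lower its entropy

Entropies:
  H(A) = 0.9456 bits
  H(B) = 1.5850 bits
  H(C) = 1.4172 bits

Ranking: B > C > A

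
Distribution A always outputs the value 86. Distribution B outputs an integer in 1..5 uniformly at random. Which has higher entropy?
B

A is deterministic, so H(A) = 0. B is uniform over 5 outcomes, so H(B) = log₂(5) = 2.322 bits. Any distribution with genuine randomness has higher entropy than a deterministic one.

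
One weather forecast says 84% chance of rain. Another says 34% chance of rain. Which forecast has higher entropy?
34% forecast

Treat each forecast as a Bernoulli distribution. Binary entropy is maximized at p=0.5 and falls off symmetrically toward 0 or 1. The 34% forecast is closer to 50%, so it is more uncertain. H(84%) ≈ 0.634 bits, H(34%) ≈ 0.925 bits.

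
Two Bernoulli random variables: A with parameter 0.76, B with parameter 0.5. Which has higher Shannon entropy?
B

For binary distributions, entropy is maximized at p=0.5 and decreases as p moves toward 0 or 1.

H(A) = H(0.76) = 0.7950 bits
H(B) = H(0.5) = 1.0000 bits

Distribution B (p=0.5) is closer to uniform (p=0.5), so it has higher entropy.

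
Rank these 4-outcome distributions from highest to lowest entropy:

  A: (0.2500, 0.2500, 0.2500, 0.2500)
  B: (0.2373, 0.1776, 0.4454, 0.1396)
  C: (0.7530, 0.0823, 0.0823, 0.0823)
A > B > C

Key insight: Entropy is maximized by uniform distributions and minimized by concentrated distributions.

- Uniform distributions have maximum entropy log₂(4) = 2.0000 bits
- The more "peaked" or concentrated a distribution, the lower its entropy

Entropies:
  H(A) = 2.0000 bits
  H(B) = 1.8516 bits
  H(C) = 1.1980 bits

Ranking: A > B > C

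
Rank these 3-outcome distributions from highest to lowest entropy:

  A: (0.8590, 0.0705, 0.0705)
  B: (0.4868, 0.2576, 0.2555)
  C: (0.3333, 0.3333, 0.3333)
C > B > A

Key insight: Entropy is maximized by uniform distributions and minimized by concentrated distributions.

- Uniform distributions have maximum entropy log₂(3) = 1.5850 bits
- The more "peaked" or concentrated a distribution, the lower its entropy

Entropies:
  H(A) = 0.7279 bits
  H(B) = 1.5127 bits
  H(C) = 1.5850 bits

Ranking: C > B > A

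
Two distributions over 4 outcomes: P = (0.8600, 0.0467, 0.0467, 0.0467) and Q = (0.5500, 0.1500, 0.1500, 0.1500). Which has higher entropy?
Q

P is highly concentrated on one outcome (86%), making it nearly deterministic. Q spreads its mass more evenly (max 55%). The more spread-out distribution has higher entropy: H(P) ≈ 0.806 bits, H(Q) ≈ 1.706 bits.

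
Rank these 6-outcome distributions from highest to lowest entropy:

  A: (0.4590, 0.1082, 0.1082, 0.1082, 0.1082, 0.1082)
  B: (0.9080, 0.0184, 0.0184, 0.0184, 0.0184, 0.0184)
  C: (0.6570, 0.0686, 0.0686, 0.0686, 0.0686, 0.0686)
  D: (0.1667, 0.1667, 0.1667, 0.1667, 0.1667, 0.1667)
D > A > C > B

Key insight: Entropy is maximized by uniform distributions and minimized by concentrated distributions.

Entropies:
  H(A) = 2.2513 bits
  H(B) = 0.6567 bits
  H(C) = 1.7241 bits
  H(D) = 2.5850 bits

Ranking: D > A > C > B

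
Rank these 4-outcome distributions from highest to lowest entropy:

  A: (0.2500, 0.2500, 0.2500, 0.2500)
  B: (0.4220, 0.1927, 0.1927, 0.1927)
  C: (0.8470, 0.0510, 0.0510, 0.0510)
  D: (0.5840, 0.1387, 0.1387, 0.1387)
A > B > D > C

Key insight: Entropy is maximized by uniform distributions and minimized by concentrated distributions.

Entropies:
  H(A) = 2.0000 bits
  H(B) = 1.8985 bits
  H(C) = 0.8598 bits
  H(D) = 1.6389 bits

Ranking: A > B > D > C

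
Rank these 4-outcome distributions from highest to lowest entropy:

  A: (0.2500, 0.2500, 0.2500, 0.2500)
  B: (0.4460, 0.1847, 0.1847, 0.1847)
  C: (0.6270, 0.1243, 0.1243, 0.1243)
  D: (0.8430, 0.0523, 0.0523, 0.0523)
A > B > C > D

Key insight: Entropy is maximized by uniform distributions and minimized by concentrated distributions.

Entropies:
  H(A) = 2.0000 bits
  H(B) = 1.8696 bits
  H(C) = 1.5441 bits
  H(D) = 0.8759 bits

Ranking: A > B > C > D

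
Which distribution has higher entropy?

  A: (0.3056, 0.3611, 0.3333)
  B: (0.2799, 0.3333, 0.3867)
A

Both distributions are close to uniform, making this a harder comparison.

H(A) = 1.5816 bits
H(B) = 1.5726 bits

The distribution closer to uniform has higher entropy.
Answer: A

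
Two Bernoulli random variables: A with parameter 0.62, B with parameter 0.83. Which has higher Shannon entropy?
A

For binary distributions, entropy is maximized at p=0.5 and decreases as p moves toward 0 or 1.

H(A) = H(0.62) = 0.9580 bits
H(B) = H(0.83) = 0.6577 bits

Distribution A (p=0.62) is closer to uniform (p=0.5), so it has higher entropy.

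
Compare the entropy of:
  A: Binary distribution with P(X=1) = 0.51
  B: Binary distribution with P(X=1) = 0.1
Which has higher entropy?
A

For binary distributions, entropy is maximized at p=0.5 and decreases as p moves toward 0 or 1.

H(A) = H(0.51) = 0.9997 bits
H(B) = H(0.1) = 0.4690 bits

Distribution A (p=0.51) is closer to uniform (p=0.5), so it has higher entropy.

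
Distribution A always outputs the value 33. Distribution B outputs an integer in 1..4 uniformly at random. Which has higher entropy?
B

A is deterministic, so H(A) = 0. B is uniform over 4 outcomes, so H(B) = log₂(4) = 2.000 bits. Any distribution with genuine randomness has higher entropy than a deterministic one.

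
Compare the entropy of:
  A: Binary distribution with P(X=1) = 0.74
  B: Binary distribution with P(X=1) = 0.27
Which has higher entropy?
B

For binary distributions, entropy is maximized at p=0.5 and decreases as p moves toward 0 or 1.

H(A) = H(0.74) = 0.8267 bits
H(B) = H(0.27) = 0.8415 bits

Distribution B (p=0.27) is closer to uniform (p=0.5), so it has higher entropy.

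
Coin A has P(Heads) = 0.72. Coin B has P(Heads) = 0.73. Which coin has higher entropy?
A

For binary distributions, entropy is maximized at p=0.5 and decreases as p moves toward 0 or 1.

H(A) = H(0.72) = 0.8555 bits
H(B) = H(0.73) = 0.8415 bits

Distribution A (p=0.72) is closer to uniform (p=0.5), so it has higher entropy.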